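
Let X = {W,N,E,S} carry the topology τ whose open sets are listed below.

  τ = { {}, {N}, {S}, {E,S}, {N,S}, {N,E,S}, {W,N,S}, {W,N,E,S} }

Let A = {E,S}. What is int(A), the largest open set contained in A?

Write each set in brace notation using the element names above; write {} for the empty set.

{E,S}

open subsets of A: {}, {S}, {E,S}; so int(A) = {E,S}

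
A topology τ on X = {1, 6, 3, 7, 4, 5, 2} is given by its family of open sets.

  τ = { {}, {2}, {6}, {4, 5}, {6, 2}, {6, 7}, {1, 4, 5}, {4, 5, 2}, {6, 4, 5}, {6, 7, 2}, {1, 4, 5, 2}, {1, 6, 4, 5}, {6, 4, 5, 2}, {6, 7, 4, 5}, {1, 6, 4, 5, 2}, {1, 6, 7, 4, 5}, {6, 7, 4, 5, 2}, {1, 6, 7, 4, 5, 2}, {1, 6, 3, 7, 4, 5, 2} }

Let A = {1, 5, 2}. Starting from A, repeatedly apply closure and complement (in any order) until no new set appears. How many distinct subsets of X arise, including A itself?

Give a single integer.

10

cl via duality: int({6, 3, 7, 4}) = {6, 7}, so X∖{6, 7} = {1, 3, 4, 5, 2}
Write k for closure, c for complement:
  1. A     = {1, 5, 2}
  2. kA    = {1, 3, 4, 5, 2}
  3. cA    = {6, 3, 7, 4}
  4. ckA   = {6, 7}
  5. kcA   = {1, 6, 3, 7, 4, 5}
  6. kckA  = {6, 3, 7}
  7. ckcA  = {2}
  8. ckckA = {1, 4, 5, 2}
  9. kckcA = {3, 2}
  10. ckckcA = {1, 6, 7, 4, 5}
applying k or c yields no new set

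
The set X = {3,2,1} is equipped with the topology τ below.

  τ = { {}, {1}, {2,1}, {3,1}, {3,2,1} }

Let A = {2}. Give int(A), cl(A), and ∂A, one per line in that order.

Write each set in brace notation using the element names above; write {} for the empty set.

int(A) = {}
cl(A)  = {2}
∂A     = {2}

interior: largest open inside A is {} (from {})
cl via duality: int({3,1}) = {3,1}, so X∖{3,1} = {2}
cl∖int = {2}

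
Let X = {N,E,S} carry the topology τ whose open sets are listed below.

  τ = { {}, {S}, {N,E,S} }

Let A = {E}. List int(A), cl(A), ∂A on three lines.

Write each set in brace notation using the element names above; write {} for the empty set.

int(A) = {}
cl(A)  = {N,E}
∂A     = {N,E}

open subsets of A: {}; so int(A) = {}
closure: X∖int(X∖A) = X∖{S} = {N,E}
∂A = {N,E} minus {} = {N,E}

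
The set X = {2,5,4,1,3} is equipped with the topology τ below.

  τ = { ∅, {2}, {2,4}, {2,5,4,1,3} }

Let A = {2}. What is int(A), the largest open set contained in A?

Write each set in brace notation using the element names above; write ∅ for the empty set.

U open, U⊆A: ∅, {2}. int(A) = ⋃ = {2}

{2}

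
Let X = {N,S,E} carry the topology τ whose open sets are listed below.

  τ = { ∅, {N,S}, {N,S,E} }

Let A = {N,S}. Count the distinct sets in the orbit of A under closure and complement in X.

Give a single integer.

cl via duality: int({E}) = ∅, so X∖∅ = {N,S,E}
Write k for closure, c for complement:
  1. A     = {N,S}
  2. kA    = {N,S,E}
  3. cA    = {E}
  4. ckA   = ∅
applying k or c yields no new set

4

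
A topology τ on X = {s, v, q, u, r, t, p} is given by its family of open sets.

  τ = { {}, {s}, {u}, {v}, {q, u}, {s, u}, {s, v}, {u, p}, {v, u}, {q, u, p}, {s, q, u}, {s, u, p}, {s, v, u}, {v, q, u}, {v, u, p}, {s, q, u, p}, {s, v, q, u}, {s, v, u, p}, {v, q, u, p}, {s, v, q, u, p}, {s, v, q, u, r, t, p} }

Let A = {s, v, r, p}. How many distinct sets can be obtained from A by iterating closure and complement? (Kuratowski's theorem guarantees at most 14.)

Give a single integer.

complement {q, u, t}; its interior {q, u}; cl(A) = X∖{q, u} = {s, v, r, t, p}
With k = closure, c = complement:
  1. A     = {s, v, r, p}
  2. kA    = {s, v, r, t, p}
  3. cA    = {q, u, t}
  4. ckA   = {q, u}
  5. kcA   = {q, u, r, t, p}
  6. ckcA  = {s, v}
  7. kckcA = {s, v, r, t}
  8. ckckcA = {q, u, p}
k, c of each give nothing new

8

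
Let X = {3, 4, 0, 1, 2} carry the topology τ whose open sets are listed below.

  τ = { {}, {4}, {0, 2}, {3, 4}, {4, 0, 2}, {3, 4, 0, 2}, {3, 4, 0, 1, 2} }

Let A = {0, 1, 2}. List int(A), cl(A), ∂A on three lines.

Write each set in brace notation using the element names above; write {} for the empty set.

int(A) = {0, 2}
cl(A)  = {0, 1, 2}
∂A     = {1}

interior: largest open inside A is {0, 2} (from {}, {0, 2})
cl via duality: int({3, 4}) = {3, 4}, so X∖{3, 4} = {0, 1, 2}
cl∖int = {1}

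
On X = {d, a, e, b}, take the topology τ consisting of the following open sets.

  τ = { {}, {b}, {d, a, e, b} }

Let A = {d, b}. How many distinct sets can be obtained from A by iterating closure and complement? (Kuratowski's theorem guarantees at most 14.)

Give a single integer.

6

X∖A={a, e}, int(X∖A)={}, hence cl(A)={d, a, e, b}
Orbit (k=closure, c=complement):
  1. A     = {d, b}
  2. kA    = {d, a, e, b}
  3. cA    = {a, e}
  4. ckA   = {}
  5. kcA   = {d, a, e}
  6. ckcA  = {b}
(closed under both — stop)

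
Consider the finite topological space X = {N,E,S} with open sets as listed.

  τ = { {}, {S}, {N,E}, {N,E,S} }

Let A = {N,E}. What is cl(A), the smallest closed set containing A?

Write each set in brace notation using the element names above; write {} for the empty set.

cl via duality: int({S}) = {S}, so X∖{S} = {N,E}

{N,E}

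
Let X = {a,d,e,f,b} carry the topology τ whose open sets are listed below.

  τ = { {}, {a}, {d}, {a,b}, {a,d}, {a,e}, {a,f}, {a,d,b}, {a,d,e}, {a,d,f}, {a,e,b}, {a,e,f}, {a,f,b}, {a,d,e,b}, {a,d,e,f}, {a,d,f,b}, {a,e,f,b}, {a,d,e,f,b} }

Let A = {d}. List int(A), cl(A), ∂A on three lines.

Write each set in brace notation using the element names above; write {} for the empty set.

int(A) = {d}
cl(A)  = {d}
∂A     = {}

interior: largest open inside A is {d} (from {}, {d})
cl via duality: int({a,e,f,b}) = {a,e,f,b}, so X∖{a,e,f,b} = {d}
cl∖int = {}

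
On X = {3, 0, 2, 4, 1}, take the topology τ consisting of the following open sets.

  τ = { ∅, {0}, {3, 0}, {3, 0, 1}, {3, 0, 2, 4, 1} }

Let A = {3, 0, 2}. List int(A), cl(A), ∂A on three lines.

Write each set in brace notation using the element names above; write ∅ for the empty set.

int(A) = {3, 0}
cl(A)  = {3, 0, 2, 4, 1}
∂A     = {2, 4, 1}

U open, U⊆A: ∅, {0}, {3, 0}. int(A) = ⋃ = {3, 0}
X∖A={4, 1}, int(X∖A)=∅, hence cl(A)={3, 0, 2, 4, 1}
∂A: remove int from cl → {2, 4, 1}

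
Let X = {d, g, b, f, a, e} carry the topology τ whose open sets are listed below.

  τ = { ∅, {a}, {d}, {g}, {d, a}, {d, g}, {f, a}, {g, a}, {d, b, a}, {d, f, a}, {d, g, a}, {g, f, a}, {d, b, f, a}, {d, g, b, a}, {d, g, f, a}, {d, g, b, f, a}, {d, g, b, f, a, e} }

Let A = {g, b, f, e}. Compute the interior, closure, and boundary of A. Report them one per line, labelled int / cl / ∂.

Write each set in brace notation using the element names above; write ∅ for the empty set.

int(A) = {g}
cl(A)  = {g, b, f, e}
∂A     = {b, f, e}

U open, U⊆A: ∅, {g}. int(A) = ⋃ = {g}
X∖A={d, a}, int(X∖A)={d, a}, hence cl(A)={g, b, f, e}
∂A: remove int from cl → {b, f, e}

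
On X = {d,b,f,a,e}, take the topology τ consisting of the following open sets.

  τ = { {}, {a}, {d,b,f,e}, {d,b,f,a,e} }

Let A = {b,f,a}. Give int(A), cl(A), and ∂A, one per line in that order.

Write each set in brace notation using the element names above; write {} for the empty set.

int(A) = {a}
cl(A)  = {d,b,f,a,e}
∂A     = {d,b,f,e}

U open, U⊆A: {}, {a}. int(A) = ⋃ = {a}
X∖A={d,e}, int(X∖A)={}, hence cl(A)={d,b,f,a,e}
∂A: remove int from cl → {d,b,f,e}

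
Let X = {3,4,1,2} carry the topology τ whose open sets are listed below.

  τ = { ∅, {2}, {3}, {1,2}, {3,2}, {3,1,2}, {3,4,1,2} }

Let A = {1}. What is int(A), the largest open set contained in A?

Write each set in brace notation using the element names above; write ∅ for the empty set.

open subsets of A: ∅; so int(A) = ∅

∅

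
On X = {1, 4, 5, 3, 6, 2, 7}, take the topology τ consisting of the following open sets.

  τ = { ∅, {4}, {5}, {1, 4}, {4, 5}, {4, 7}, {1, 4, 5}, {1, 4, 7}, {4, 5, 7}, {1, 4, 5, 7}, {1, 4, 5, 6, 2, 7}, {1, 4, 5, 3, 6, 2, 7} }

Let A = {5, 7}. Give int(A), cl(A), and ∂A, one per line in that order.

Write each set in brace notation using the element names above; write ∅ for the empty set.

open subsets of A: ∅, {5}; so int(A) = {5}
closure: X∖int(X∖A) = X∖{1, 4} = {5, 3, 6, 2, 7}
∂A = {5, 3, 6, 2, 7} minus {5} = {3, 6, 2, 7}

int(A) = {5}
cl(A)  = {5, 3, 6, 2, 7}
∂A     = {3, 6, 2, 7}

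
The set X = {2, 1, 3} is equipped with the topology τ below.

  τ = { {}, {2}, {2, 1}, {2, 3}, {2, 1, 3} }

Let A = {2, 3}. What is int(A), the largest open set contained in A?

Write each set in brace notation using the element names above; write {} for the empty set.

{2, 3}

open subsets of A: {}, {2}, {2, 3}; so int(A) = {2, 3}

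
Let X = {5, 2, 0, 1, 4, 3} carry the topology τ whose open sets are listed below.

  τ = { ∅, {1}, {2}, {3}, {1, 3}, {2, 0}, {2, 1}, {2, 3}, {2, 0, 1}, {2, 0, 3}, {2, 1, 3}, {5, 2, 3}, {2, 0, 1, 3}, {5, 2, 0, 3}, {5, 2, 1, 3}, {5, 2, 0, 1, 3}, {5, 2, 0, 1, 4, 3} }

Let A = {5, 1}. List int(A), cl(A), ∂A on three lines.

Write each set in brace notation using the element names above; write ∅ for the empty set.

int(A) = {1}
cl(A)  = {5, 1, 4}
∂A     = {5, 4}

U open, U⊆A: ∅, {1}. int(A) = ⋃ = {1}
X∖A={2, 0, 4, 3}, int(X∖A)={2, 0, 3}, hence cl(A)={5, 1, 4}
∂A: remove int from cl → {5, 4}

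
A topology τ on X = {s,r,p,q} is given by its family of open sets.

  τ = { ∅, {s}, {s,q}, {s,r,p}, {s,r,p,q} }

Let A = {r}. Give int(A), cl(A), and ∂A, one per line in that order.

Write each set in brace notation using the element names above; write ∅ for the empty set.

opens ⊆ A: ∅; union → int = ∅
complement {s,p,q}; its interior {s,q}; cl(A) = X∖{s,q} = {r,p}
boundary = {r,p} ∖ ∅ = {r,p}

int(A) = ∅
cl(A)  = {r,p}
∂A     = {r,p}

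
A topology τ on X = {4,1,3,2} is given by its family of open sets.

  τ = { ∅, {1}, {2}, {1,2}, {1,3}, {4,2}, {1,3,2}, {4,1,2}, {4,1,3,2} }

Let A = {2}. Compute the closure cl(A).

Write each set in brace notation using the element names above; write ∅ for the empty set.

{4,2}

X∖A={4,1,3}, int(X∖A)={1,3}, hence cl(A)={4,2}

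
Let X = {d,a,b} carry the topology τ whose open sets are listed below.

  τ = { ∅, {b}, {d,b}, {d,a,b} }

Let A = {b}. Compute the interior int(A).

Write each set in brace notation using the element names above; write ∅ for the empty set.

{b}

U open, U⊆A: ∅, {b}. int(A) = ⋃ = {b}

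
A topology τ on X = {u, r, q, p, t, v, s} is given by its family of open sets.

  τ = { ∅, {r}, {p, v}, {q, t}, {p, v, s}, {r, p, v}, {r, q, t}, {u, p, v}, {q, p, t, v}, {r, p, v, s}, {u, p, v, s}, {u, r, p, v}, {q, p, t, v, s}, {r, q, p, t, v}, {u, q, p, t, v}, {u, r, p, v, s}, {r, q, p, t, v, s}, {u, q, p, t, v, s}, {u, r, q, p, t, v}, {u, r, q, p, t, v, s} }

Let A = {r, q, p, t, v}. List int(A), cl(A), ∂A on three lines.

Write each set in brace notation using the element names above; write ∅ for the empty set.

open subsets of A: ∅, {r}, {q, t}, {p, v}, {r, q, t}, {r, p, v}, {q, p, t, v}, {r, q, p, t, v}; so int(A) = {r, q, p, t, v}
closure: X∖int(X∖A) = X∖∅ = {u, r, q, p, t, v, s}
∂A = {u, r, q, p, t, v, s} minus {r, q, p, t, v} = {u, s}

int(A) = {r, q, p, t, v}
cl(A)  = {u, r, q, p, t, v, s}
∂A     = {u, s}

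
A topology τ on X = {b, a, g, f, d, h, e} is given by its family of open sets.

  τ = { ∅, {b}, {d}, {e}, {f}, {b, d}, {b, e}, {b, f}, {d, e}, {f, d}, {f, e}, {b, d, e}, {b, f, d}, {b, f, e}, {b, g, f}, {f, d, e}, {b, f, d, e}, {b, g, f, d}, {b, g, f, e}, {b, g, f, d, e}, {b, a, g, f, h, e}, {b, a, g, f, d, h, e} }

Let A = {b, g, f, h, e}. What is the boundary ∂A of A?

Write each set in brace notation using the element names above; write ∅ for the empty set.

U open, U⊆A: ∅, {f}, {b}, {e}, {b, f}, {f, e}, {b, e}, {b, f, e}, {b, g, f}, {b, g, f, e}. int(A) = ⋃ = {b, g, f, e}
X∖A={a, d}, int(X∖A)={d}, hence cl(A)={b, a, g, f, h, e}
∂A: remove int from cl → {a, h}

{a, h}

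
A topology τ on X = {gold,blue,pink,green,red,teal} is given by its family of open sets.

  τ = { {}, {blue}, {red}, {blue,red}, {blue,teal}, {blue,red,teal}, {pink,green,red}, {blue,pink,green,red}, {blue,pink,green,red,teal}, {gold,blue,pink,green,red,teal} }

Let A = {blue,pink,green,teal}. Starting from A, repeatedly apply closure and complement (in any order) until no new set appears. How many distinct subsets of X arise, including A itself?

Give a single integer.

closure: X∖int(X∖A) = X∖{red} = {gold,blue,pink,green,teal}
Let k=closure and c=complement:
  1. A     = {blue,pink,green,teal}
  2. kA    = {gold,blue,pink,green,teal}
  3. cA    = {gold,red}
  4. ckA   = {red}
  5. kcA   = {gold,pink,green,red}
  6. ckcA  = {blue,teal}
  7. kckcA = {gold,blue,teal}
  8. ckckcA = {pink,green,red}
— saturated at 8

8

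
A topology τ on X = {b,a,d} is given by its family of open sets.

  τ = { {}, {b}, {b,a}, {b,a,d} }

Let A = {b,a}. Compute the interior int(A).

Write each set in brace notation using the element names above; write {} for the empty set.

{b,a}

interior: largest open inside A is {b,a} (from {}, {b}, {b,a})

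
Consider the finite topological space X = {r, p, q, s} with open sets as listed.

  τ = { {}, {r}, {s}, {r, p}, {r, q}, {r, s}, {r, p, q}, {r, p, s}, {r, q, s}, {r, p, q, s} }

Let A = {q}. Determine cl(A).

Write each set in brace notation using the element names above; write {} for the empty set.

cl via duality: int({r, p, s}) = {r, p, s}, so X∖{r, p, s} = {q}

{q}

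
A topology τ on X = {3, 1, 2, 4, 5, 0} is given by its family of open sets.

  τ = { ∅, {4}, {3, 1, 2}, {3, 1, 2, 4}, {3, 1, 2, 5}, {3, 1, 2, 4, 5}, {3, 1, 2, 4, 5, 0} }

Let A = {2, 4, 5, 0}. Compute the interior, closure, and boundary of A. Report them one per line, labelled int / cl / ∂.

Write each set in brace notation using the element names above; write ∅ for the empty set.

interior: largest open inside A is {4} (from ∅, {4})
cl via duality: int({3, 1}) = ∅, so X∖∅ = {3, 1, 2, 4, 5, 0}
cl∖int = {3, 1, 2, 5, 0}

int(A) = {4}
cl(A)  = {3, 1, 2, 4, 5, 0}
∂A     = {3, 1, 2, 5, 0}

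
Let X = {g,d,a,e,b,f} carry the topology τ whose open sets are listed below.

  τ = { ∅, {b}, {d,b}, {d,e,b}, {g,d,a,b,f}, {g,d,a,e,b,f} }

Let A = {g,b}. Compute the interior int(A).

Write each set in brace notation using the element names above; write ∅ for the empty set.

U open, U⊆A: ∅, {b}. int(A) = ⋃ = {b}

{b}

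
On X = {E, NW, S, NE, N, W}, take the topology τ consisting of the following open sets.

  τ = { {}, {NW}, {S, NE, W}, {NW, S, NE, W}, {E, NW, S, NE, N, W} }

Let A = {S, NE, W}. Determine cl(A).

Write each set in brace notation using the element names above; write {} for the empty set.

{E, S, NE, N, W}

cl via duality: int({E, NW, N}) = {NW}, so X∖{NW} = {E, S, NE, N, W}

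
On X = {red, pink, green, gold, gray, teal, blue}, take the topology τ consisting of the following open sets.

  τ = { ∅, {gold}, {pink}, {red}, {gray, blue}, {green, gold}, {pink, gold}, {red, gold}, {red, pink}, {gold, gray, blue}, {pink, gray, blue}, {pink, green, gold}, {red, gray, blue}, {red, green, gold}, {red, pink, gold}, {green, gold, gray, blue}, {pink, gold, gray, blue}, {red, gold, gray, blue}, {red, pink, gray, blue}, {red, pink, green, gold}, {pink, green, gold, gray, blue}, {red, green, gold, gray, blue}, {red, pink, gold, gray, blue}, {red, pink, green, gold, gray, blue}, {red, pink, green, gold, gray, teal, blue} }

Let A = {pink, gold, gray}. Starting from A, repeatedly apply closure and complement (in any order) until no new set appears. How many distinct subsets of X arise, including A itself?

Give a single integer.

12

closure: X∖int(X∖A) = X∖{red} = {pink, green, gold, gray, teal, blue}
Let k=closure and c=complement:
  1. A     = {pink, gold, gray}
  2. kA    = {pink, green, gold, gray, teal, blue}
  3. cA    = {red, green, teal, blue}
  4. ckA   = {red}
  5. kcA   = {red, green, gray, teal, blue}
  6. kckA  = {red, teal}
  7. ckcA  = {pink, gold}
  8. ckckA = {pink, green, gold, gray, blue}
  9. kckcA = {pink, green, gold, teal}
  10. ckckcA = {red, gray, blue}
  11. kckckcA = {red, gray, teal, blue}
  12. ckckckcA = {pink, green, gold}
— saturated at 12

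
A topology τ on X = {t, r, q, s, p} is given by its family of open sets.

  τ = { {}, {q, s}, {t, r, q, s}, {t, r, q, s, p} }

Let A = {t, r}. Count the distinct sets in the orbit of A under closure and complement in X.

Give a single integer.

6

complement {q, s, p}; its interior {q, s}; cl(A) = X∖{q, s} = {t, r, p}
With k = closure, c = complement:
  1. A     = {t, r}
  2. kA    = {t, r, p}
  3. cA    = {q, s, p}
  4. ckA   = {q, s}
  5. kcA   = {t, r, q, s, p}
  6. ckcA  = {}
k, c of each give nothing new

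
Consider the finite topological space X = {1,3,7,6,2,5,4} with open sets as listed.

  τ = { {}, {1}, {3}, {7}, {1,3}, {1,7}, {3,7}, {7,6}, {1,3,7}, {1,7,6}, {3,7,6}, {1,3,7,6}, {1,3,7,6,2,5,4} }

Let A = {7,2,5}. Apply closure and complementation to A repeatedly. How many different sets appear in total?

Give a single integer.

8

closure: X∖int(X∖A) = X∖{1,3} = {7,6,2,5,4}
Let k=closure and c=complement:
  1. A     = {7,2,5}
  2. kA    = {7,6,2,5,4}
  3. cA    = {1,3,6,4}
  4. ckA   = {1,3}
  5. kcA   = {1,3,6,2,5,4}
  6. kckA  = {1,3,2,5,4}
  7. ckcA  = {7}
  8. ckckA = {7,6}
— saturated at 8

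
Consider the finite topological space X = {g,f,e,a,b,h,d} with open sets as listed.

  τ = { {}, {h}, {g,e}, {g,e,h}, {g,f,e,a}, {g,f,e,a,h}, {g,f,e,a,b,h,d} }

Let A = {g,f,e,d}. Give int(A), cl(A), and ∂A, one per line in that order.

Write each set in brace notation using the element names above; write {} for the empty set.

interior: largest open inside A is {g,e} (from {}, {g,e})
cl via duality: int({a,b,h}) = {h}, so X∖{h} = {g,f,e,a,b,d}
cl∖int = {f,a,b,d}

int(A) = {g,e}
cl(A)  = {g,f,e,a,b,d}
∂A     = {f,a,b,d}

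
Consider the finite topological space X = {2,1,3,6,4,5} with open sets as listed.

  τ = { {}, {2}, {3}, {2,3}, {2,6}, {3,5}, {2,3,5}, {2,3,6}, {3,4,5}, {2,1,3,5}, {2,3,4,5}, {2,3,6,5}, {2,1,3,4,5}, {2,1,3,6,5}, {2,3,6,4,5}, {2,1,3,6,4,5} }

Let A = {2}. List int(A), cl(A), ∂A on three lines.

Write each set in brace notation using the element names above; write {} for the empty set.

open subsets of A: {}, {2}; so int(A) = {2}
closure: X∖int(X∖A) = X∖{3,4,5} = {2,1,6}
∂A = {2,1,6} minus {2} = {1,6}

int(A) = {2}
cl(A)  = {2,1,6}
∂A     = {1,6}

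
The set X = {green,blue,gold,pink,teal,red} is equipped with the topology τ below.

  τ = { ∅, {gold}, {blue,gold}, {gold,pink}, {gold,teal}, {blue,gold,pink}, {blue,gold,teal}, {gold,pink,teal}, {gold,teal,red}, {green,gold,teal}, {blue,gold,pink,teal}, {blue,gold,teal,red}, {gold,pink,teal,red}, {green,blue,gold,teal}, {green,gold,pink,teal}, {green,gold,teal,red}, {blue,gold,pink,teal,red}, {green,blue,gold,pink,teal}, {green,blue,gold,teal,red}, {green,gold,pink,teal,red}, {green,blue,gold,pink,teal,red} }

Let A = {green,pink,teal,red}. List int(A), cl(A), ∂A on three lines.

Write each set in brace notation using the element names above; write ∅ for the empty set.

open subsets of A: ∅; so int(A) = ∅
closure: X∖int(X∖A) = X∖{blue,gold} = {green,pink,teal,red}
∂A = {green,pink,teal,red} minus ∅ = {green,pink,teal,red}

int(A) = ∅
cl(A)  = {green,pink,teal,red}
∂A     = {green,pink,teal,red}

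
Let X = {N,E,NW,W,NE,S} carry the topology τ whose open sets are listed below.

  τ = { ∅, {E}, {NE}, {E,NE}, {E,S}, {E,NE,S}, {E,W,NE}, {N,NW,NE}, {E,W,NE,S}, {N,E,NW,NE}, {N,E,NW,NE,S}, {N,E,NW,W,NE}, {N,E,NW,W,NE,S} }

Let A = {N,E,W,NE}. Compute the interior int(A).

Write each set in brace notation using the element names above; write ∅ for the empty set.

{E,W,NE}

opens ⊆ A: ∅, {E}, {NE}, {E,NE}, {E,W,NE}; union → int = {E,W,NE}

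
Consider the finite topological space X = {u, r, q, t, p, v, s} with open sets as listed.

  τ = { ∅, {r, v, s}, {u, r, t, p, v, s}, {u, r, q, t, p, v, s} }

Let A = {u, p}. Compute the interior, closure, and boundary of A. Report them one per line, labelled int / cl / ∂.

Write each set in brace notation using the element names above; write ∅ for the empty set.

open subsets of A: ∅; so int(A) = ∅
closure: X∖int(X∖A) = X∖{r, v, s} = {u, q, t, p}
∂A = {u, q, t, p} minus ∅ = {u, q, t, p}

int(A) = ∅
cl(A)  = {u, q, t, p}
∂A     = {u, q, t, p}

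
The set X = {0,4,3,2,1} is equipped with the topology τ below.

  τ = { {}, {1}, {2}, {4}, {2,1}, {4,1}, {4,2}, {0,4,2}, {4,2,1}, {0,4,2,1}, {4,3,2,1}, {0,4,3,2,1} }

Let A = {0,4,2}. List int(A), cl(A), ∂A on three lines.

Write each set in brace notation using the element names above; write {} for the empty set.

U open, U⊆A: {}, {4}, {2}, {4,2}, {0,4,2}. int(A) = ⋃ = {0,4,2}
X∖A={3,1}, int(X∖A)={1}, hence cl(A)={0,4,3,2}
∂A: remove int from cl → {3}

int(A) = {0,4,2}
cl(A)  = {0,4,3,2}
∂A     = {3}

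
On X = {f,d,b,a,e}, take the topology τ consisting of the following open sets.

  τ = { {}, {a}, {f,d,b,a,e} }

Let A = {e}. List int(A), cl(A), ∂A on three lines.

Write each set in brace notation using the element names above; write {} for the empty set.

int(A) = {}
cl(A)  = {f,d,b,e}
∂A     = {f,d,b,e}

U open, U⊆A: {}. int(A) = ⋃ = {}
X∖A={f,d,b,a}, int(X∖A)={a}, hence cl(A)={f,d,b,e}
∂A: remove int from cl → {f,d,b,e}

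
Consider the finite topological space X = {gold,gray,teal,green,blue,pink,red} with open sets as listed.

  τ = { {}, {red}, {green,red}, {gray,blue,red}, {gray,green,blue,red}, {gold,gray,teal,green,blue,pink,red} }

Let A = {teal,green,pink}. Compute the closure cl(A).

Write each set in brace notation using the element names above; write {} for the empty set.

{gold,teal,green,pink}

X∖A={gold,gray,blue,red}, int(X∖A)={gray,blue,red}, hence cl(A)={gold,teal,green,pink}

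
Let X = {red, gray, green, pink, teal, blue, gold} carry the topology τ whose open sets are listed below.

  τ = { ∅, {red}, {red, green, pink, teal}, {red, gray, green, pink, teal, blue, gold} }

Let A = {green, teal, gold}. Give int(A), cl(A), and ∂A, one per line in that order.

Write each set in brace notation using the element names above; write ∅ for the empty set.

interior: largest open inside A is ∅ (from ∅)
cl via duality: int({red, gray, pink, blue}) = {red}, so X∖{red} = {gray, green, pink, teal, blue, gold}
cl∖int = {gray, green, pink, teal, blue, gold}

int(A) = ∅
cl(A)  = {gray, green, pink, teal, blue, gold}
∂A     = {gray, green, pink, teal, blue, gold}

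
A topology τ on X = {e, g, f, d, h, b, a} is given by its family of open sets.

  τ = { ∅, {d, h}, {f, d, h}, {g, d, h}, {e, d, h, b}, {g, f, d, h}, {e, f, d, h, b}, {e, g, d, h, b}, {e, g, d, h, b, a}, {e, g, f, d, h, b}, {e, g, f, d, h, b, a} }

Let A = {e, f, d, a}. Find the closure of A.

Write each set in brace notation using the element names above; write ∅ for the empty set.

{e, g, f, d, h, b, a}

complement {g, h, b}; its interior ∅; cl(A) = X∖∅ = {e, g, f, d, h, b, a}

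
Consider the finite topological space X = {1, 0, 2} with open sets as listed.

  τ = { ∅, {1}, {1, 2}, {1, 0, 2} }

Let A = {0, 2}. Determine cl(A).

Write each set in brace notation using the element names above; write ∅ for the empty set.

{0, 2}

closure: X∖int(X∖A) = X∖{1} = {0, 2}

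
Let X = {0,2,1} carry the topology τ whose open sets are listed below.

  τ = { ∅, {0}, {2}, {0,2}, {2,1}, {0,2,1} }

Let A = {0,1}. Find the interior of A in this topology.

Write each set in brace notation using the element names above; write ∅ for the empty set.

open subsets of A: ∅, {0}; so int(A) = {0}

{0}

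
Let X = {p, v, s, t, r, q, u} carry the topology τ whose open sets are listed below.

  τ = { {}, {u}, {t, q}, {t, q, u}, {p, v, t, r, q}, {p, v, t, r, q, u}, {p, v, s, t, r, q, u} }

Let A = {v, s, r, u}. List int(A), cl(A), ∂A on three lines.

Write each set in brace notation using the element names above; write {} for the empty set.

int(A) = {u}
cl(A)  = {p, v, s, r, u}
∂A     = {p, v, s, r}

interior: largest open inside A is {u} (from {}, {u})
cl via duality: int({p, t, q}) = {t, q}, so X∖{t, q} = {p, v, s, r, u}
cl∖int = {p, v, s, r}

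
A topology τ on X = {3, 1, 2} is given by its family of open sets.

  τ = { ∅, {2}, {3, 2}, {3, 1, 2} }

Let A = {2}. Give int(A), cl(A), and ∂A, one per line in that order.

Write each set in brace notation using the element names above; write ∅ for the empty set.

open subsets of A: ∅, {2}; so int(A) = {2}
closure: X∖int(X∖A) = X∖∅ = {3, 1, 2}
∂A = {3, 1, 2} minus {2} = {3, 1}

int(A) = {2}
cl(A)  = {3, 1, 2}
∂A     = {3, 1}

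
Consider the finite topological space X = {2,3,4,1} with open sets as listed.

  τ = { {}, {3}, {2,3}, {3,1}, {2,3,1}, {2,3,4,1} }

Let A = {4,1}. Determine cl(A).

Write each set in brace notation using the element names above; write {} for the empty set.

closure: X∖int(X∖A) = X∖{2,3} = {4,1}

{4,1}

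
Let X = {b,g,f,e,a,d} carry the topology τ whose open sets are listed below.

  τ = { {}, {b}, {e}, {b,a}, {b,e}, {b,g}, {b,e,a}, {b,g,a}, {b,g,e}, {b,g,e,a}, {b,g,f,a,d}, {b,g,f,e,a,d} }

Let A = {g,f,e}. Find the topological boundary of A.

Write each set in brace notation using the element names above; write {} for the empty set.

U open, U⊆A: {}, {e}. int(A) = ⋃ = {e}
X∖A={b,a,d}, int(X∖A)={b,a}, hence cl(A)={g,f,e,d}
∂A: remove int from cl → {g,f,d}

{g,f,d}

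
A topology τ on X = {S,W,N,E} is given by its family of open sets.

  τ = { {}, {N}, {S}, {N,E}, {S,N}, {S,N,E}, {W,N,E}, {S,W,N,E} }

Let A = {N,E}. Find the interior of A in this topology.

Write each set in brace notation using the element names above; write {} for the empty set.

opens ⊆ A: {}, {N}, {N,E}; union → int = {N,E}

{N,E}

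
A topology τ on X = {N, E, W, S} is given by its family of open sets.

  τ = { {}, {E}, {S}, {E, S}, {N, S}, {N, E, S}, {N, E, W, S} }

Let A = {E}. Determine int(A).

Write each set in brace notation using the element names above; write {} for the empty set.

opens ⊆ A: {}, {E}; union → int = {E}

{E}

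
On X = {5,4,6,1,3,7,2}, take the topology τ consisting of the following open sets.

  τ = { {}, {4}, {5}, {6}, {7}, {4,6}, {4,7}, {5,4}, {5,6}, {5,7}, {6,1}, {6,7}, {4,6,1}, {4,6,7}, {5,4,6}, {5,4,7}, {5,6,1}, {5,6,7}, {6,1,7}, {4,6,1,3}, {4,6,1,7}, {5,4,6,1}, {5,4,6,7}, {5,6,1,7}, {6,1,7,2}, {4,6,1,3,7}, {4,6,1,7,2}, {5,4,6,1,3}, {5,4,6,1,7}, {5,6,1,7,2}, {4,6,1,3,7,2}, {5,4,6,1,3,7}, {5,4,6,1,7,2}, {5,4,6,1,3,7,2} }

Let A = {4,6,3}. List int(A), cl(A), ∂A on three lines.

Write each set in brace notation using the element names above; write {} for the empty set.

int(A) = {4,6}
cl(A)  = {4,6,1,3,2}
∂A     = {1,3,2}

interior: largest open inside A is {4,6} (from {}, {6}, {4}, {4,6})
cl via duality: int({5,1,7,2}) = {5,7}, so X∖{5,7} = {4,6,1,3,2}
cl∖int = {1,3,2}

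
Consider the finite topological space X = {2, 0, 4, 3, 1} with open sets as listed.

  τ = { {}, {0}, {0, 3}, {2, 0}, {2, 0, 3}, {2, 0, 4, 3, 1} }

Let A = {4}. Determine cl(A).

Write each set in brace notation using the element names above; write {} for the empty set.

{4, 1}

complement {2, 0, 3, 1}; its interior {2, 0, 3}; cl(A) = X∖{2, 0, 3} = {4, 1}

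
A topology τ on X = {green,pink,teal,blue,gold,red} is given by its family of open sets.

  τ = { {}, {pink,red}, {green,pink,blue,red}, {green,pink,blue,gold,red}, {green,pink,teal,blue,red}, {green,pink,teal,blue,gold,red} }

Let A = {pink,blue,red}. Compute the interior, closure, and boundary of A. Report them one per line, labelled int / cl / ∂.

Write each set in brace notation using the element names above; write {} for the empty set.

opens ⊆ A: {}, {pink,red}; union → int = {pink,red}
complement {green,teal,gold}; its interior {}; cl(A) = X∖{} = {green,pink,teal,blue,gold,red}
boundary = {green,pink,teal,blue,gold,red} ∖ {pink,red} = {green,teal,blue,gold}

int(A) = {pink,red}
cl(A)  = {green,pink,teal,blue,gold,red}
∂A     = {green,teal,blue,gold}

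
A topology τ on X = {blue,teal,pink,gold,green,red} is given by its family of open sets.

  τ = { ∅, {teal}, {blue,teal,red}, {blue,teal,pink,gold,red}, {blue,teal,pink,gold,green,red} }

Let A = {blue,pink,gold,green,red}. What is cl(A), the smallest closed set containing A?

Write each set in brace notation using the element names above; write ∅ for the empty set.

closure: X∖int(X∖A) = X∖{teal} = {blue,pink,gold,green,red}

{blue,pink,gold,green,red}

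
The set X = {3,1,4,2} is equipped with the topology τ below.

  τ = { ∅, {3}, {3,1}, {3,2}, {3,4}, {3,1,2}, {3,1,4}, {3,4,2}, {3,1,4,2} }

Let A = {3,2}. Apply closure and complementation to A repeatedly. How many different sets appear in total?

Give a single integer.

closure: X∖int(X∖A) = X∖∅ = {3,1,4,2}
Let k=closure and c=complement:
  1. A     = {3,2}
  2. kA    = {3,1,4,2}
  3. cA    = {1,4}
  4. ckA   = ∅
— saturated at 4

4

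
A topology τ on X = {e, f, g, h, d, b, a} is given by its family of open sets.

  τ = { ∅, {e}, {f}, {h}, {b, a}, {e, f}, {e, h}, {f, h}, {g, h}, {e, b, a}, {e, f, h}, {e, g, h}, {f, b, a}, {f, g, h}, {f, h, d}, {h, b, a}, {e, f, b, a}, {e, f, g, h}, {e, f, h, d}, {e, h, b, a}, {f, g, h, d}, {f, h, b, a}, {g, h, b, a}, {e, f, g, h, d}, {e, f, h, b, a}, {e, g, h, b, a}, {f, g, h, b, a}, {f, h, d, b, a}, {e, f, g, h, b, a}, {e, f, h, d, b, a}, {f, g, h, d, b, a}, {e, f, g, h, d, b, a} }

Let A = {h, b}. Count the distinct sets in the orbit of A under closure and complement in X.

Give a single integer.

12

complement {e, f, g, d, a}; its interior {e, f}; cl(A) = X∖{e, f} = {g, h, d, b, a}
With k = closure, c = complement:
  1. A     = {h, b}
  2. kA    = {g, h, d, b, a}
  3. cA    = {e, f, g, d, a}
  4. ckA   = {e, f}
  5. kcA   = {e, f, g, d, b, a}
  6. kckA  = {e, f, d}
  7. ckcA  = {h}
  8. ckckA = {g, h, b, a}
  9. kckcA = {g, h, d}
  10. ckckcA = {e, f, b, a}
  11. kckckcA = {e, f, d, b, a}
  12. ckckckcA = {g, h}
k, c of each give nothing new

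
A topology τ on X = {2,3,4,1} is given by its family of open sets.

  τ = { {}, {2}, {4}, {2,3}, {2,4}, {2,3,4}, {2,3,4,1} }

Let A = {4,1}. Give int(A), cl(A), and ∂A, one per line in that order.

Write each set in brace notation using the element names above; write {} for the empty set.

int(A) = {4}
cl(A)  = {4,1}
∂A     = {1}

U open, U⊆A: {}, {4}. int(A) = ⋃ = {4}
X∖A={2,3}, int(X∖A)={2,3}, hence cl(A)={4,1}
∂A: remove int from cl → {1}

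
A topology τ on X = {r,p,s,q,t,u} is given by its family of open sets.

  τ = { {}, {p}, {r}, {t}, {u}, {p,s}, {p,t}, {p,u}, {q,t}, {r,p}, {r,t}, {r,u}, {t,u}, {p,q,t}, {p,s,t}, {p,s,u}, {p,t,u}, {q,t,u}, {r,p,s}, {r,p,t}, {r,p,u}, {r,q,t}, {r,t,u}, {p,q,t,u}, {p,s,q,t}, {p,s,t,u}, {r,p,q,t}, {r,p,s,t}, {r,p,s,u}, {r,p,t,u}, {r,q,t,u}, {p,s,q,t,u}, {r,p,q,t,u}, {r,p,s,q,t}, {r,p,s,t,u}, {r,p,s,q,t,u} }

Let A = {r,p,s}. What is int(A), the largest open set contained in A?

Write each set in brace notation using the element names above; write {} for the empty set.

open subsets of A: {}, {r}, {p}, {p,s}, {r,p}, {r,p,s}; so int(A) = {r,p,s}

{r,p,s}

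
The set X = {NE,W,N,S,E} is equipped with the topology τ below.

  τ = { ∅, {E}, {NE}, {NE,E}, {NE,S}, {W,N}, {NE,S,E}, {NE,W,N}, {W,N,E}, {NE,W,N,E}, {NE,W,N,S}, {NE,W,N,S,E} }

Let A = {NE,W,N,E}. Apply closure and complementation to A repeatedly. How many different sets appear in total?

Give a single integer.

closure: X∖int(X∖A) = X∖∅ = {NE,W,N,S,E}
Let k=closure and c=complement:
  1. A     = {NE,W,N,E}
  2. kA    = {NE,W,N,S,E}
  3. cA    = {S}
  4. ckA   = ∅
— saturated at 4

4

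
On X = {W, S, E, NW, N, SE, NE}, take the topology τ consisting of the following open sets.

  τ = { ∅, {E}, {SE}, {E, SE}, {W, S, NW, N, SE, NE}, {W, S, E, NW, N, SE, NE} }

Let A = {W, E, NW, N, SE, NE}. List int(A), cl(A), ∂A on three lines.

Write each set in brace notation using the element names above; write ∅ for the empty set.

interior: largest open inside A is {E, SE} (from ∅, {E}, {SE}, {E, SE})
cl via duality: int({S}) = ∅, so X∖∅ = {W, S, E, NW, N, SE, NE}
cl∖int = {W, S, NW, N, NE}

int(A) = {E, SE}
cl(A)  = {W, S, E, NW, N, SE, NE}
∂A     = {W, S, NW, N, NE}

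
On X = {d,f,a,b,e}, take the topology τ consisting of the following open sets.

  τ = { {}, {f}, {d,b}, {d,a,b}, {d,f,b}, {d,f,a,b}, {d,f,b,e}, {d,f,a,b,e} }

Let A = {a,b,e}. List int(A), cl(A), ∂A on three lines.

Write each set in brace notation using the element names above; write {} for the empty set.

open subsets of A: {}; so int(A) = {}
closure: X∖int(X∖A) = X∖{f} = {d,a,b,e}
∂A = {d,a,b,e} minus {} = {d,a,b,e}

int(A) = {}
cl(A)  = {d,a,b,e}
∂A     = {d,a,b,e}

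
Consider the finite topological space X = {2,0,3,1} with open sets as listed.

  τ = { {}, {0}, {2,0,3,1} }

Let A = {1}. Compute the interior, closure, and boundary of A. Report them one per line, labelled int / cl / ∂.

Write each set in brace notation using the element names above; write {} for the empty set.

int(A) = {}
cl(A)  = {2,3,1}
∂A     = {2,3,1}

open subsets of A: {}; so int(A) = {}
closure: X∖int(X∖A) = X∖{0} = {2,3,1}
∂A = {2,3,1} minus {} = {2,3,1}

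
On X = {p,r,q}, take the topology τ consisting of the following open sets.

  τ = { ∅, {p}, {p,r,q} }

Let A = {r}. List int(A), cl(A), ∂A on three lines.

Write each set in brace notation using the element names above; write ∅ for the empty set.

int(A) = ∅
cl(A)  = {r,q}
∂A     = {r,q}

interior: largest open inside A is ∅ (from ∅)
cl via duality: int({p,q}) = {p}, so X∖{p} = {r,q}
cl∖int = {r,q}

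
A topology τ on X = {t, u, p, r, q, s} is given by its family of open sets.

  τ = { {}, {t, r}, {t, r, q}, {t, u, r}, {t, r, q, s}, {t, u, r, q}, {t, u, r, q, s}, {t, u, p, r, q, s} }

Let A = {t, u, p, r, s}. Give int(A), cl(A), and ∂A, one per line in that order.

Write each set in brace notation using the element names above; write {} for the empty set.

open subsets of A: {}, {t, r}, {t, u, r}; so int(A) = {t, u, r}
closure: X∖int(X∖A) = X∖{} = {t, u, p, r, q, s}
∂A = {t, u, p, r, q, s} minus {t, u, r} = {p, q, s}

int(A) = {t, u, r}
cl(A)  = {t, u, p, r, q, s}
∂A     = {p, q, s}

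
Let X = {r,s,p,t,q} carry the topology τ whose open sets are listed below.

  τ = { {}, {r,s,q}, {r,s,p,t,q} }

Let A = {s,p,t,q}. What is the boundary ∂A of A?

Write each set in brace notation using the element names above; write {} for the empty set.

{r,s,p,t,q}

opens ⊆ A: {}; union → int = {}
complement {r}; its interior {}; cl(A) = X∖{} = {r,s,p,t,q}
boundary = {r,s,p,t,q} ∖ {} = {r,s,p,t,q}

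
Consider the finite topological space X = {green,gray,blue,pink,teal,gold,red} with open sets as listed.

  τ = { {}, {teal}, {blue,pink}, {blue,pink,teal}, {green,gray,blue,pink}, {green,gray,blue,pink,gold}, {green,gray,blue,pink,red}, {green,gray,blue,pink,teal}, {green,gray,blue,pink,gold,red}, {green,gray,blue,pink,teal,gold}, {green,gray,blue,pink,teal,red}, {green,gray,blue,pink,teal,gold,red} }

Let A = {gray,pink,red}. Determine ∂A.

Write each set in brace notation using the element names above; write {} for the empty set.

interior: largest open inside A is {} (from {})
cl via duality: int({green,blue,teal,gold}) = {teal}, so X∖{teal} = {green,gray,blue,pink,gold,red}
cl∖int = {green,gray,blue,pink,gold,red}

{green,gray,blue,pink,gold,red}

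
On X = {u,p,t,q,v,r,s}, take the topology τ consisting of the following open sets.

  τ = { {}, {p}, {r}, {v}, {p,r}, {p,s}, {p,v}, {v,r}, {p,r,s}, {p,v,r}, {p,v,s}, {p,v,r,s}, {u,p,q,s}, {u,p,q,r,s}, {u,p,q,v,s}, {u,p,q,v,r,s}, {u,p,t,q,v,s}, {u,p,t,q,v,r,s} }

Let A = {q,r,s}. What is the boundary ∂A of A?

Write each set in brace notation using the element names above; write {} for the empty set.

{u,t,q,s}

opens ⊆ A: {}, {r}; union → int = {r}
complement {u,p,t,v}; its interior {p,v}; cl(A) = X∖{p,v} = {u,t,q,r,s}
boundary = {u,t,q,r,s} ∖ {r} = {u,t,q,s}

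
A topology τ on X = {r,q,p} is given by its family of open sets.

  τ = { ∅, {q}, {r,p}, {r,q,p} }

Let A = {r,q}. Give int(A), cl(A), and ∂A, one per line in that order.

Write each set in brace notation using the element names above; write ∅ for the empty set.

opens ⊆ A: ∅, {q}; union → int = {q}
complement {p}; its interior ∅; cl(A) = X∖∅ = {r,q,p}
boundary = {r,q,p} ∖ {q} = {r,p}

int(A) = {q}
cl(A)  = {r,q,p}
∂A     = {r,p}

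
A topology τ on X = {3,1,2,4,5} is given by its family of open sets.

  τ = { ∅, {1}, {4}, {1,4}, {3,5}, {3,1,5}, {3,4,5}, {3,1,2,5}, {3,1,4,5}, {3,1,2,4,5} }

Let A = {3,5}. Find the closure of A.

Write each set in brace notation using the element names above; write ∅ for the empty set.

cl via duality: int({1,2,4}) = {1,4}, so X∖{1,4} = {3,2,5}

{3,2,5}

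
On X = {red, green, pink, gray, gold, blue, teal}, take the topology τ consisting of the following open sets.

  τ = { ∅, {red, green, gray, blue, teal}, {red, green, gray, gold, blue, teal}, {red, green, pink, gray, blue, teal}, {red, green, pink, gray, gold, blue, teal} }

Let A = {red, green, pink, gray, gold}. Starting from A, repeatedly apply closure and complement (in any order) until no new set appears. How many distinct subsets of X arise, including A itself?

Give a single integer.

4

cl via duality: int({blue, teal}) = ∅, so X∖∅ = {red, green, pink, gray, gold, blue, teal}
Write k for closure, c for complement:
  1. A     = {red, green, pink, gray, gold}
  2. kA    = {red, green, pink, gray, gold, blue, teal}
  3. cA    = {blue, teal}
  4. ckA   = ∅
applying k or c yields no new set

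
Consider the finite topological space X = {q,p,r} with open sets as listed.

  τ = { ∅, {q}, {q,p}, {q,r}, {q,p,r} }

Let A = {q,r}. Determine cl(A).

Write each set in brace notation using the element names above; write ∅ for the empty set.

X∖A={p}, int(X∖A)=∅, hence cl(A)={q,p,r}

{q,p,r}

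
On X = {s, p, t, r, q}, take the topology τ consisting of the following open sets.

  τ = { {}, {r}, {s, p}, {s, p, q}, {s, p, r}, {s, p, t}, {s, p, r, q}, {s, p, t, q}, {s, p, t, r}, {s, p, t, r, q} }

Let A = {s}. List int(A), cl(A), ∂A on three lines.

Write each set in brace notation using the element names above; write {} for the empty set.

open subsets of A: {}; so int(A) = {}
closure: X∖int(X∖A) = X∖{r} = {s, p, t, q}
∂A = {s, p, t, q} minus {} = {s, p, t, q}

int(A) = {}
cl(A)  = {s, p, t, q}
∂A     = {s, p, t, q}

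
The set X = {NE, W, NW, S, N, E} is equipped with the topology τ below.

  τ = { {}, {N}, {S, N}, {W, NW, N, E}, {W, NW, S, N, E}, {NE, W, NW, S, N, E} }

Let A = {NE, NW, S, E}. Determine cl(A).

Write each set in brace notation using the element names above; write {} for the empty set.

{NE, W, NW, S, E}

X∖A={W, N}, int(X∖A)={N}, hence cl(A)={NE, W, NW, S, E}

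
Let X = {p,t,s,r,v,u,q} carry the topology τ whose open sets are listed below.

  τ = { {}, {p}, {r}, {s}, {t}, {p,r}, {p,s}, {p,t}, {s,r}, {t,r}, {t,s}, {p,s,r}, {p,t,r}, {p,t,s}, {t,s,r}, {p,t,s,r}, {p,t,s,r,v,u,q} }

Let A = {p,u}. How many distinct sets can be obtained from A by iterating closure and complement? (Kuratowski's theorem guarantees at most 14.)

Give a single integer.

6

closure: X∖int(X∖A) = X∖{t,s,r} = {p,v,u,q}
Let k=closure and c=complement:
  1. A     = {p,u}
  2. kA    = {p,v,u,q}
  3. cA    = {t,s,r,v,q}
  4. ckA   = {t,s,r}
  5. kcA   = {t,s,r,v,u,q}
  6. ckcA  = {p}
— saturated at 6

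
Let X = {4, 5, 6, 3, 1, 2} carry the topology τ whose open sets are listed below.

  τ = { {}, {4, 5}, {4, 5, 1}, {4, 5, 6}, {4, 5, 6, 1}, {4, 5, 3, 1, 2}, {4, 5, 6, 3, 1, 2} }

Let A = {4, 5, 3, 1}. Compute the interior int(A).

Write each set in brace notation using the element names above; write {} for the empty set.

open subsets of A: {}, {4, 5}, {4, 5, 1}; so int(A) = {4, 5, 1}

{4, 5, 1}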